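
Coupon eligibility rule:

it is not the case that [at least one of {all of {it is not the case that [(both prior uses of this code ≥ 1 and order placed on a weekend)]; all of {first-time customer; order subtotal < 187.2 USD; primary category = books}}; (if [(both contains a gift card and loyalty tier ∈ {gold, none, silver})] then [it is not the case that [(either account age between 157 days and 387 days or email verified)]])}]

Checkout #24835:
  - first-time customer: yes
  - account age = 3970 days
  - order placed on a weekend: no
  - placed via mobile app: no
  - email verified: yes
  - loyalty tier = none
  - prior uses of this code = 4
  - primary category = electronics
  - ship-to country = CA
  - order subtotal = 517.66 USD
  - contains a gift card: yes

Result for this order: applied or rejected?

Applied

Atomic conditions:
  prior uses of this code ≥ 1: 4 ≥ 1 is true
  order placed on a weekend: no → false
  first-time customer: yes → true
  order subtotal < 187.2 USD: 517.66 < 187.2 is false
  primary category = books: electronics == books is false
  contains a gift card: yes → true
  loyalty tier ∈ {gold, none, silver}: none is in the set → true
  account age between 157 days and 387 days: 3970 in [157, 387] is false
  email verified: yes → true
Combine:
[1.1.1.1] true AND false = false
[1.1.1] NOT false = true
[1.1.2] true AND false AND false = false
[1.1] true AND false = false
[1.2.1] true AND true = true
[1.2.2.1] false OR true = true
[1.2.2] NOT true = false
[1.2] true → false = false
[1] false OR false = false
[root] NOT false = true
Overall: true → applied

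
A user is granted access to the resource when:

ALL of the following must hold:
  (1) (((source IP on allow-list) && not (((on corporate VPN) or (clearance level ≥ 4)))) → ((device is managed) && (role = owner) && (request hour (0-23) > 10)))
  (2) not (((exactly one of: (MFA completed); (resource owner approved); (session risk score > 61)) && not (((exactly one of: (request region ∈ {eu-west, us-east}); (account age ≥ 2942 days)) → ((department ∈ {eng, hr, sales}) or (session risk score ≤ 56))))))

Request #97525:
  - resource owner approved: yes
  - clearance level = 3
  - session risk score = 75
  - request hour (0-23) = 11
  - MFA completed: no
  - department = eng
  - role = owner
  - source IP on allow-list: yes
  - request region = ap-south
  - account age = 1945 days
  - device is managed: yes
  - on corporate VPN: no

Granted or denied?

Atomic conditions:
  source IP on allow-list: yes → true
  on corporate VPN: no → false
  clearance level ≥ 4: 3 ≥ 4 is false
  device is managed: yes → true
  role = owner: owner == owner is true
  request hour (0-23) > 10: 11 > 10 is true
  MFA completed: no → false
  resource owner approved: yes → true
  session risk score > 61: 75 > 61 is true
  request region ∈ {eu-west, us-east}: ap-south is not in the set → false
  account age ≥ 2942 days: 1945 ≥ 2942 is false
  department ∈ {eng, hr, sales}: eng is in the set → true
  session risk score ≤ 56: 75 ≤ 56 is false
Combine:
[1.1.2.1] false OR false = false
[1.1.2] NOT false = true
[1.1] true AND true = true
[1.2] true AND true AND true = true
[1] true → true = true
[2.1.1] exactly-one(false, true, true) = false
[2.1.2.1.1] exactly-one(false, false) = false
[2.1.2.1.2] true OR false = true
[2.1.2.1] false → true (antecedent false ⇒ implication holds) = true
[2.1.2] NOT true = false
[2.1] false AND false = false
[2] NOT false = true
[root] true AND true = true
Overall: true → granted

Granted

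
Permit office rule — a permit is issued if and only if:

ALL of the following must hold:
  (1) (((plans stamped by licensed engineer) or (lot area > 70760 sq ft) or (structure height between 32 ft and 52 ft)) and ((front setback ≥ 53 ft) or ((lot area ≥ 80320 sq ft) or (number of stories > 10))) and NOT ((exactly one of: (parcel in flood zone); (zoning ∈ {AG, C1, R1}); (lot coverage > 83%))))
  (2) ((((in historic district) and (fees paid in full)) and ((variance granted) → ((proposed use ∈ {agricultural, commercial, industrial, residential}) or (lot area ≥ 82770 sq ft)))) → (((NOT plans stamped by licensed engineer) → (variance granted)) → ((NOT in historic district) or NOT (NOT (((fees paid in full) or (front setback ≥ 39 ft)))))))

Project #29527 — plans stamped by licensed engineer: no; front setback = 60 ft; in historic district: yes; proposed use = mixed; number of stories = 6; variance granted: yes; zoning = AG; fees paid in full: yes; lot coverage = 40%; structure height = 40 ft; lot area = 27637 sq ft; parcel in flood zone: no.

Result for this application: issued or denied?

Atomic conditions:
  plans stamped by licensed engineer: no → false
  lot area > 70760 sq ft: 27637 > 70760 is false
  structure height between 32 ft and 52 ft: 40 in [32, 52] is true
  front setback ≥ 53 ft: 60 ≥ 53 is true
  lot area ≥ 80320 sq ft: 27637 ≥ 80320 is false
  number of stories > 10: 6 > 10 is false
  parcel in flood zone: no → false
  zoning ∈ {AG, C1, R1}: AG is in the set → true
  lot coverage > 83%: 40 > 83 is false
  in historic district: yes → true
  fees paid in full: yes → true
  variance granted: yes → true
  proposed use ∈ {agricultural, commercial, industrial, residential}: mixed is not in the set → false
  lot area ≥ 82770 sq ft: 27637 ≥ 82770 is false
  NOT plans stamped by licensed engineer: no → true
  NOT in historic district: yes → false
  front setback ≥ 39 ft: 60 ≥ 39 is true
Combine:
[1.1] false OR false OR true = true
[1.2.2] false OR false = false
[1.2] true OR false = true
[1.3.1] exactly-one(false, true, false) = true
[1.3] NOT true = false
[1] true AND true AND false = false
[2.1.1] true AND true = true
[2.1.2.2] false OR false = false
[2.1.2] true → false = false
[2.1] true AND false = false
[2.2.1] true → true = true
[2.2.2.2.1.1] true OR true = true
[2.2.2.2.1] NOT true = false
[2.2.2.2] NOT false = true
[2.2.2] false OR true = true
[2.2] true → true = true
[2] false → true (antecedent false ⇒ implication holds) = true
[root] false AND true = false
Overall: false → denied

Denied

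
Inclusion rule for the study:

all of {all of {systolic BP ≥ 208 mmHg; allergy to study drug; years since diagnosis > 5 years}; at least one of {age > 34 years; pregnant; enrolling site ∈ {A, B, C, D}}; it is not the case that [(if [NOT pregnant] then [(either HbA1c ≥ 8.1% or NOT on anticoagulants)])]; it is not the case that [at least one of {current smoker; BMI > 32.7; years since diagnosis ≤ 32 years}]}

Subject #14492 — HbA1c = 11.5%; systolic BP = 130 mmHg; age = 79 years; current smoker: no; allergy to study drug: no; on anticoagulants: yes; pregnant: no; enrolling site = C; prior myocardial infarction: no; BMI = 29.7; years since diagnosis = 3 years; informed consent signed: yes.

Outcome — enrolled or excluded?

Atomic conditions:
  systolic BP ≥ 208 mmHg: 130 ≥ 208 is false
  allergy to study drug: no → false
  years since diagnosis > 5 years: 3 > 5 is false
  age > 34 years: 79 > 34 is true
  pregnant: no → false
  enrolling site ∈ {A, B, C, D}: C is in the set → true
  NOT pregnant: no → true
  HbA1c ≥ 8.1%: 11.5 ≥ 8.1 is true
  NOT on anticoagulants: yes → false
  current smoker: no → false
  BMI > 32.7: 29.7 > 32.7 is false
  years since diagnosis ≤ 32 years: 3 ≤ 32 is true
Combine:
[1] false AND false AND false = false
[2] true OR false OR true = true
[3.1.2] true OR false = true
[3.1] true → true = true
[3] NOT true = false
[4.1] false OR false OR true = true
[4] NOT true = false
[root] false AND true AND false AND false = false
Overall: false → excluded

Excluded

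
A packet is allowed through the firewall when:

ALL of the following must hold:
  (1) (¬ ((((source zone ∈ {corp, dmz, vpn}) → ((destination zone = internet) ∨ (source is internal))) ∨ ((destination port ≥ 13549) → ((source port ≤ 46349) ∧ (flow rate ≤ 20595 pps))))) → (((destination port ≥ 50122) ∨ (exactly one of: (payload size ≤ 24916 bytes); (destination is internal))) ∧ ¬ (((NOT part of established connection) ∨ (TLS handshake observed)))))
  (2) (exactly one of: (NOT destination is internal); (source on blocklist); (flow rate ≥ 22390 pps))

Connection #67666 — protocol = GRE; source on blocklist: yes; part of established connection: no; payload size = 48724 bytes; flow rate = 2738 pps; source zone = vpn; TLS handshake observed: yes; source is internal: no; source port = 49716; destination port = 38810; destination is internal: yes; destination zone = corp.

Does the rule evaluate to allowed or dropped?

Dropped

Atomic conditions:
  source zone ∈ {corp, dmz, vpn}: vpn is in the set → true
  destination zone = internet: corp == internet is false
  source is internal: no → false
  destination port ≥ 13549: 38810 ≥ 13549 is true
  source port ≤ 46349: 49716 ≤ 46349 is false
  flow rate ≤ 20595 pps: 2738 ≤ 20595 is true
  destination port ≥ 50122: 38810 ≥ 50122 is false
  payload size ≤ 24916 bytes: 48724 ≤ 24916 is false
  destination is internal: yes → true
  NOT part of established connection: no → true
  TLS handshake observed: yes → true
  NOT destination is internal: yes → false
  source on blocklist: yes → true
  flow rate ≥ 22390 pps: 2738 ≥ 22390 is false
Combine:
[1.1.1.1.2] false OR false = false
[1.1.1.1] true → false = false
[1.1.1.2.2] false AND true = false
[1.1.1.2] true → false = false
[1.1.1] false OR false = false
[1.1] NOT false = true
[1.2.1.2] exactly-one(false, true) = true
[1.2.1] false OR true = true
[1.2.2.1] true OR true = true
[1.2.2] NOT true = false
[1.2] true AND false = false
[1] true → false = false
[2] exactly-one(false, true, false) = true
[root] false AND true = false
Overall: false → dropped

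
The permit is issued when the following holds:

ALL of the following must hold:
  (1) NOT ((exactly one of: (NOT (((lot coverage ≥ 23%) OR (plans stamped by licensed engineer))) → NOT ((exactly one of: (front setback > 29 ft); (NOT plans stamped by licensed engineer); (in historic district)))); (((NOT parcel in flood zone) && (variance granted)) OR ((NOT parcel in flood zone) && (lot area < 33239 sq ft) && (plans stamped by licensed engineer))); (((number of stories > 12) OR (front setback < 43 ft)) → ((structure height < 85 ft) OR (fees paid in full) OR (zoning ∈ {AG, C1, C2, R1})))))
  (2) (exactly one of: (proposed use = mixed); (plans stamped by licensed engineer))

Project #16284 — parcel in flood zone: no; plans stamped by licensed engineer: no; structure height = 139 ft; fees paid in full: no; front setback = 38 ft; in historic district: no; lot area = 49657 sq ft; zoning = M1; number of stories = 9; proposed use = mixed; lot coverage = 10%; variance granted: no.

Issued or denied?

Denied

Atomic conditions:
  lot coverage ≥ 23%: 10 ≥ 23 is false
  plans stamped by licensed engineer: no → false
  front setback > 29 ft: 38 > 29 is true
  NOT plans stamped by licensed engineer: no → true
  in historic district: no → false
  NOT parcel in flood zone: no → true
  variance granted: no → false
  lot area < 33239 sq ft: 49657 < 33239 is false
  number of stories > 12: 9 > 12 is false
  front setback < 43 ft: 38 < 43 is true
  structure height < 85 ft: 139 < 85 is false
  fees paid in full: no → false
  zoning ∈ {AG, C1, C2, R1}: M1 is not in the set → false
  proposed use = mixed: mixed == mixed is true
Combine:
[1.1.1.1.1] false OR false = false
[1.1.1.1] NOT false = true
[1.1.1.2.1] exactly-one(true, true, false) = false
[1.1.1.2] NOT false = true
[1.1.1] true → true = true
[1.1.2.1] true AND false = false
[1.1.2.2] true AND false AND false = false
[1.1.2] false OR false = false
[1.1.3.1] false OR true = true
[1.1.3.2] false OR false OR false = false
[1.1.3] true → false = false
[1.1] exactly-one(true, false, false) = true
[1] NOT true = false
[2] exactly-one(true, false) = true
[root] false AND true = false
Overall: false → denied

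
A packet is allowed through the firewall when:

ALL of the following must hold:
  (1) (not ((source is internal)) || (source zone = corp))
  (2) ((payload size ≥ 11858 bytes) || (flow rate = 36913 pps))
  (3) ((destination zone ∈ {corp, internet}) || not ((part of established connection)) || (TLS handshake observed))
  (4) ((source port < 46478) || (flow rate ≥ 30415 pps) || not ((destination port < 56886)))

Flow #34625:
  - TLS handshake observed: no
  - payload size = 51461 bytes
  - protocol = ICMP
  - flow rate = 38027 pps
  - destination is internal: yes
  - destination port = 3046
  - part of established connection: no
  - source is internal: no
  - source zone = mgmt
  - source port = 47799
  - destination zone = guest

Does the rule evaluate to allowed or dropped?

Allowed

Atomic conditions:
  source is internal: no → false
  source zone = corp: mgmt == corp is false
  payload size ≥ 11858 bytes: 51461 ≥ 11858 is true
  flow rate = 36913 pps: 38027 == 36913 is false
  destination zone ∈ {corp, internet}: guest is not in the set → false
  part of established connection: no → false
  TLS handshake observed: no → false
  source port < 46478: 47799 < 46478 is false
  flow rate ≥ 30415 pps: 38027 ≥ 30415 is true
  destination port < 56886: 3046 < 56886 is true
Combine:
[1.1] NOT false = true
[1] true OR false = true
[2] true OR false = true
[3.2] NOT false = true
[3] false OR true OR false = true
[4.3] NOT true = false
[4] false OR true OR false = true
[root] true AND true AND true AND true = true
Overall: true → allowed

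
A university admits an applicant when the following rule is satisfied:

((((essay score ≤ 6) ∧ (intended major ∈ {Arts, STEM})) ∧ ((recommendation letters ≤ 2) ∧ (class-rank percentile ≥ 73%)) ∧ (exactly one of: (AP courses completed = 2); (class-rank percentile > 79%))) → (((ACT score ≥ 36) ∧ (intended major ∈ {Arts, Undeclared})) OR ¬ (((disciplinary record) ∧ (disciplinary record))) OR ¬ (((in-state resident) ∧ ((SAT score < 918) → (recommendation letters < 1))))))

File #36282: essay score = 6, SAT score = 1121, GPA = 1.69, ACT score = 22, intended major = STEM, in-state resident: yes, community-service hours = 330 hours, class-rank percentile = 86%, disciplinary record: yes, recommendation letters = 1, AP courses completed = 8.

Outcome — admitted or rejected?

Atomic conditions:
  essay score ≤ 6: 6 ≤ 6 is true
  intended major ∈ {Arts, STEM}: STEM is in the set → true
  recommendation letters ≤ 2: 1 ≤ 2 is true
  class-rank percentile ≥ 73%: 86 ≥ 73 is true
  AP courses completed = 2: 8 == 2 is false
  class-rank percentile > 79%: 86 > 79 is true
  ACT score ≥ 36: 22 ≥ 36 is false
  intended major ∈ {Arts, Undeclared}: STEM is not in the set → false
  disciplinary record: yes → true
  in-state resident: yes → true
  SAT score < 918: 1121 < 918 is false
  recommendation letters < 1: 1 < 1 is false
Combine:
[1.1] true AND true = true
[1.2] true AND true = true
[1.3] exactly-one(false, true) = true
[1] true AND true AND true = true
[2.1] false AND false = false
[2.2.1] true AND true = true
[2.2] NOT true = false
[2.3.1.2] false → false (antecedent false ⇒ implication holds) = true
[2.3.1] true AND true = true
[2.3] NOT true = false
[2] false OR false OR false = false
[root] true → false = false
Overall: false → rejected

Rejected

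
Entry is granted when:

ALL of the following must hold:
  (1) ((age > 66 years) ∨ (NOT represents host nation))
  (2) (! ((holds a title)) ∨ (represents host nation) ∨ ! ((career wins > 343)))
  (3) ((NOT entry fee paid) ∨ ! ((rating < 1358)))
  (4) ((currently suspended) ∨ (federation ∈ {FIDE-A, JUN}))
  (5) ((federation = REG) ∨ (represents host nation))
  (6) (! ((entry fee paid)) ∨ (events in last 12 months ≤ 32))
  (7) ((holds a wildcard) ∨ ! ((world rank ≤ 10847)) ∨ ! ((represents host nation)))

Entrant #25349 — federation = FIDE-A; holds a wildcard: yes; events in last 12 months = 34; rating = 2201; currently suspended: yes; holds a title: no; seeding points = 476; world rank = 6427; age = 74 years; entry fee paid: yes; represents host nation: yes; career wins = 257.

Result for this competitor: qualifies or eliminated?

Atomic conditions:
  age > 66 years: 74 > 66 is true
  NOT represents host nation: yes → false
  holds a title: no → false
  represents host nation: yes → true
  career wins > 343: 257 > 343 is false
  NOT entry fee paid: yes → false
  rating < 1358: 2201 < 1358 is false
  currently suspended: yes → true
  federation ∈ {FIDE-A, JUN}: FIDE-A is in the set → true
  federation = REG: FIDE-A == REG is false
  entry fee paid: yes → true
  events in last 12 months ≤ 32: 34 ≤ 32 is false
  holds a wildcard: yes → true
  world rank ≤ 10847: 6427 ≤ 10847 is true
Combine:
[1] true OR false = true
[2.1] NOT false = true
[2.3] NOT false = true
[2] true OR true OR true = true
[3.2] NOT false = true
[3] false OR true = true
[4] true OR true = true
[5] false OR true = true
[6.1] NOT true = false
[6] false OR false = false
[7.2] NOT true = false
[7.3] NOT true = false
[7] true OR false OR false = true
[root] true AND true AND true AND true AND true AND false AND true = false
Overall: false → eliminated

Eliminated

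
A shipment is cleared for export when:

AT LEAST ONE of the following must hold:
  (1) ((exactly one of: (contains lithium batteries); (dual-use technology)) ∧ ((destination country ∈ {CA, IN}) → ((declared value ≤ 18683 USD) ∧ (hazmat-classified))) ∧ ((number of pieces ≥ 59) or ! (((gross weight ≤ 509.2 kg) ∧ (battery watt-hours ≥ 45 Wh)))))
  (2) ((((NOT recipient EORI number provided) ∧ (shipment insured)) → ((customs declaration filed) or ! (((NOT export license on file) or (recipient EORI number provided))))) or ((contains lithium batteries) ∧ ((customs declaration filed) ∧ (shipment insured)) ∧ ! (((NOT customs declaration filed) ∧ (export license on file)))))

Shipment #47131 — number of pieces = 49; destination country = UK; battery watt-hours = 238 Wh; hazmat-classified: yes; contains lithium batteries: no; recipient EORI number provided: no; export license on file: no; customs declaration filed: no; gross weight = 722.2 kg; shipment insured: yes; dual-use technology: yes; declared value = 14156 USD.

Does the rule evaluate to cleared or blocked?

Atomic conditions:
  contains lithium batteries: no → false
  dual-use technology: yes → true
  destination country ∈ {CA, IN}: UK is not in the set → false
  declared value ≤ 18683 USD: 14156 ≤ 18683 is true
  hazmat-classified: yes → true
  number of pieces ≥ 59: 49 ≥ 59 is false
  gross weight ≤ 509.2 kg: 722.2 ≤ 509.2 is false
  battery watt-hours ≥ 45 Wh: 238 ≥ 45 is true
  NOT recipient EORI number provided: no → true
  shipment insured: yes → true
  customs declaration filed: no → false
  NOT export license on file: no → true
  recipient EORI number provided: no → false
  NOT customs declaration filed: no → true
  export license on file: no → false
Combine:
[1.1] exactly-one(false, true) = true
[1.2.2] true AND true = true
[1.2] false → true (antecedent false ⇒ implication holds) = true
[1.3.2.1] false AND true = false
[1.3.2] NOT false = true
[1.3] false OR true = true
[1] true AND true AND true = true
[2.1.1] true AND true = true
[2.1.2.2.1] true OR false = true
[2.1.2.2] NOT true = false
[2.1.2] false OR false = false
[2.1] true → false = false
[2.2.2] false AND true = false
[2.2.3.1] true AND false = false
[2.2.3] NOT false = true
[2.2] false AND false AND true = false
[2] false OR false = false
[root] true OR false = true
Overall: true → cleared

Cleared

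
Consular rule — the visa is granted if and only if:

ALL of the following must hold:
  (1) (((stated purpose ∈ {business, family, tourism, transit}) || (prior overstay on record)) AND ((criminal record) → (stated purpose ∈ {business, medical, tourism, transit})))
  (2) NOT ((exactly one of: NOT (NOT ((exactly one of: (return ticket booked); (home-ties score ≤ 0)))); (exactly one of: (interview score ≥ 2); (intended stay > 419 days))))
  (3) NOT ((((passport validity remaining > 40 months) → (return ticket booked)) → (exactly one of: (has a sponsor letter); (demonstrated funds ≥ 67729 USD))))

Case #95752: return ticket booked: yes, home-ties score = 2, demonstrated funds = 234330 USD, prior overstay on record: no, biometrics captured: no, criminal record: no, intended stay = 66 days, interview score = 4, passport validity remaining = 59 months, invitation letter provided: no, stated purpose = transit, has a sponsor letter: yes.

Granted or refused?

Granted

Atomic conditions:
  stated purpose ∈ {business, family, tourism, transit}: transit is in the set → true
  prior overstay on record: no → false
  criminal record: no → false
  stated purpose ∈ {business, medical, tourism, transit}: transit is in the set → true
  return ticket booked: yes → true
  home-ties score ≤ 0: 2 ≤ 0 is false
  interview score ≥ 2: 4 ≥ 2 is true
  intended stay > 419 days: 66 > 419 is false
  passport validity remaining > 40 months: 59 > 40 is true
  has a sponsor letter: yes → true
  demonstrated funds ≥ 67729 USD: 234330 ≥ 67729 is true
Combine:
[1.1] true OR false = true
[1.2] false → true (antecedent false ⇒ implication holds) = true
[1] true AND true = true
[2.1.1.1.1] exactly-one(true, false) = true
[2.1.1.1] NOT true = false
[2.1.1] NOT false = true
[2.1.2] exactly-one(true, false) = true
[2.1] exactly-one(true, true) = false
[2] NOT false = true
[3.1.1] true → true = true
[3.1.2] exactly-one(true, true) = false
[3.1] true → false = false
[3] NOT false = true
[root] true AND true AND true = true
Overall: true → granted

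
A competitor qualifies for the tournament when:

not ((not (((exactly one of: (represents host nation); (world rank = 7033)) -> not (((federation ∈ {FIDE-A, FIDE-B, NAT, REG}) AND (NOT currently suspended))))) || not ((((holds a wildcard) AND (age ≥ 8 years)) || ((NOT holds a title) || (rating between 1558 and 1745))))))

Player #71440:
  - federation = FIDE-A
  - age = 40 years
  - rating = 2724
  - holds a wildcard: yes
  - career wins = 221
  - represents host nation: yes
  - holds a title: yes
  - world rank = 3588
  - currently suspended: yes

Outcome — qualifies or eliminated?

Qualifies

Atomic conditions:
  represents host nation: yes → true
  world rank = 7033: 3588 == 7033 is false
  federation ∈ {FIDE-A, FIDE-B, NAT, REG}: FIDE-A is in the set → true
  NOT currently suspended: yes → false
  holds a wildcard: yes → true
  age ≥ 8 years: 40 ≥ 8 is true
  NOT holds a title: yes → false
  rating between 1558 and 1745: 2724 in [1558, 1745] is false
Combine:
[1.1.1.1] exactly-one(true, false) = true
[1.1.1.2.1] true AND false = false
[1.1.1.2] NOT false = true
[1.1.1] true → true = true
[1.1] NOT true = false
[1.2.1.1] true AND true = true
[1.2.1.2] false OR false = false
[1.2.1] true OR false = true
[1.2] NOT true = false
[1] false OR false = false
[root] NOT false = true
Overall: true → qualifies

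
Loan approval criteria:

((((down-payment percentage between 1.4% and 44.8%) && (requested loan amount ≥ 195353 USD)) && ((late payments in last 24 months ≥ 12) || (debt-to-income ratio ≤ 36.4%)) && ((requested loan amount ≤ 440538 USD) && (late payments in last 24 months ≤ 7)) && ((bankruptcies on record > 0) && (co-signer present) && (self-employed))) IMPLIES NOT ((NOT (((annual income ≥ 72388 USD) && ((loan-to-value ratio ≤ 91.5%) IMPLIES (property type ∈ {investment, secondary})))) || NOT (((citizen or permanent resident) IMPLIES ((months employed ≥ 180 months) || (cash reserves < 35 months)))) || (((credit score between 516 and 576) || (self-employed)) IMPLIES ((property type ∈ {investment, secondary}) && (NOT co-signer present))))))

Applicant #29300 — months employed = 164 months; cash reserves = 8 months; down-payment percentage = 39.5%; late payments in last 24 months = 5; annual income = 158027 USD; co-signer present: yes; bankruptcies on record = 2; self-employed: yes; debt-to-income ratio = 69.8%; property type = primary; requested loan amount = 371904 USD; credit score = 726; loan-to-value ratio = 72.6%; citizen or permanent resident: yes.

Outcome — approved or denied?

Approved

Atomic conditions:
  down-payment percentage between 1.4% and 44.8%: 39.5 in [1.4, 44.8] is true
  requested loan amount ≥ 195353 USD: 371904 ≥ 195353 is true
  late payments in last 24 months ≥ 12: 5 ≥ 12 is false
  debt-to-income ratio ≤ 36.4%: 69.8 ≤ 36.4 is false
  requested loan amount ≤ 440538 USD: 371904 ≤ 440538 is true
  late payments in last 24 months ≤ 7: 5 ≤ 7 is true
  bankruptcies on record > 0: 2 > 0 is true
  co-signer present: yes → true
  self-employed: yes → true
  annual income ≥ 72388 USD: 158027 ≥ 72388 is true
  loan-to-value ratio ≤ 91.5%: 72.6 ≤ 91.5 is true
  property type ∈ {investment, secondary}: primary is not in the set → false
  citizen or permanent resident: yes → true
  months employed ≥ 180 months: 164 ≥ 180 is false
  cash reserves < 35 months: 8 < 35 is true
  credit score between 516 and 576: 726 in [516, 576] is false
  NOT co-signer present: yes → false
Combine:
[1.1] true AND true = true
[1.2] false OR false = false
[1.3] true AND true = true
[1.4] true AND true AND true = true
[1] true AND false AND true AND true = false
[2.1.1.1.2] true → false = false
[2.1.1.1] true AND false = false
[2.1.1] NOT false = true
[2.1.2.1.2] false OR true = true
[2.1.2.1] true → true = true
[2.1.2] NOT true = false
[2.1.3.1] false OR true = true
[2.1.3.2] false AND false = false
[2.1.3] true → false = false
[2.1] true OR false OR false = true
[2] NOT true = false
[root] false → false (antecedent false ⇒ implication holds) = true
Overall: true → approved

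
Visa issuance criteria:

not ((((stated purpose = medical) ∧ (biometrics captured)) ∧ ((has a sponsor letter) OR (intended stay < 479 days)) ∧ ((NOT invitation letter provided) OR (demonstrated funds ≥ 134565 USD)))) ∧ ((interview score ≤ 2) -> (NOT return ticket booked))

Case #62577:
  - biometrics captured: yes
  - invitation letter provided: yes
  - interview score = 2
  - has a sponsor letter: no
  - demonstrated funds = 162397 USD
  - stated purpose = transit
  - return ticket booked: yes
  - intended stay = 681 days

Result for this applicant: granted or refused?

Atomic conditions:
  stated purpose = medical: transit == medical is false
  biometrics captured: yes → true
  has a sponsor letter: no → false
  intended stay < 479 days: 681 < 479 is false
  NOT invitation letter provided: yes → false
  demonstrated funds ≥ 134565 USD: 162397 ≥ 134565 is true
  interview score ≤ 2: 2 ≤ 2 is true
  NOT return ticket booked: yes → false
Combine:
[1.1.1] false AND true = false
[1.1.2] false OR false = false
[1.1.3] false OR true = true
[1.1] false AND false AND true = false
[1] NOT false = true
[2] true → false = false
[root] true AND false = false
Overall: false → refused

Refused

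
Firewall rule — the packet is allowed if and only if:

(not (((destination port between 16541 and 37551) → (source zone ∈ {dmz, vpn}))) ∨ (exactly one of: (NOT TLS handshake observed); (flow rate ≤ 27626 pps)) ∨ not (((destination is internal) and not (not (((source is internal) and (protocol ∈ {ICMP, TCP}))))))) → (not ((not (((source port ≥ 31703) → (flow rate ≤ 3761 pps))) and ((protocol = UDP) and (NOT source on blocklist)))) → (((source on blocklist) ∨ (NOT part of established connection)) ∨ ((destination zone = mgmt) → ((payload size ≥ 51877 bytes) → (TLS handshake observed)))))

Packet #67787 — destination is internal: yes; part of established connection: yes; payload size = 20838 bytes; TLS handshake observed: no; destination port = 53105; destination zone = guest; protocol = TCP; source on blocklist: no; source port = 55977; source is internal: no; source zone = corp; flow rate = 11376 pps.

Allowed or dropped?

Atomic conditions:
  destination port between 16541 and 37551: 53105 in [16541, 37551] is false
  source zone ∈ {dmz, vpn}: corp is not in the set → false
  NOT TLS handshake observed: no → true
  flow rate ≤ 27626 pps: 11376 ≤ 27626 is true
  destination is internal: yes → true
  source is internal: no → false
  protocol ∈ {ICMP, TCP}: TCP is in the set → true
  source port ≥ 31703: 55977 ≥ 31703 is true
  flow rate ≤ 3761 pps: 11376 ≤ 3761 is false
  protocol = UDP: TCP == UDP is false
  NOT source on blocklist: no → true
  source on blocklist: no → false
  NOT part of established connection: yes → false
  destination zone = mgmt: guest == mgmt is false
  payload size ≥ 51877 bytes: 20838 ≥ 51877 is false
  TLS handshake observed: no → false
Combine:
[1.1.1] false → false (antecedent false ⇒ implication holds) = true
[1.1] NOT true = false
[1.2] exactly-one(true, true) = false
[1.3.1.2.1.1] false AND true = false
[1.3.1.2.1] NOT false = true
[1.3.1.2] NOT true = false
[1.3.1] true AND false = false
[1.3] NOT false = true
[1] false OR false OR true = true
[2.1.1.1.1] true → false = false
[2.1.1.1] NOT false = true
[2.1.1.2] false AND true = false
[2.1.1] true AND false = false
[2.1] NOT false = true
[2.2.1] false OR false = false
[2.2.2.2] false → false (antecedent false ⇒ implication holds) = true
[2.2.2] false → true (antecedent false ⇒ implication holds) = true
[2.2] false OR true = true
[2] true → true = true
[root] true → true = true
Overall: true → allowed

Allowed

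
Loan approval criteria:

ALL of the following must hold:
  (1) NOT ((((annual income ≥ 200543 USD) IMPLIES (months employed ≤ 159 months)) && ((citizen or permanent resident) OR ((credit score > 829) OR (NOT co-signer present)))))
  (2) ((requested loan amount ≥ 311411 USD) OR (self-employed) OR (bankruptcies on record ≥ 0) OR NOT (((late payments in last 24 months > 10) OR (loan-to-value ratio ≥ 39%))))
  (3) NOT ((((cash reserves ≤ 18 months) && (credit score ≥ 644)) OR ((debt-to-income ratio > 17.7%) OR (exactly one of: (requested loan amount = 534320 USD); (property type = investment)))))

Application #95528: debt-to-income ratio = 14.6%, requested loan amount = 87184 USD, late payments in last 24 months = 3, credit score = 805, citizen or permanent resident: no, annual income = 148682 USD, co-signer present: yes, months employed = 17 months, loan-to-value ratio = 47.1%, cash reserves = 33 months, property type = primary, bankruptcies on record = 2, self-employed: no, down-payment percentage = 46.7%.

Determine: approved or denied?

Approved

Atomic conditions:
  annual income ≥ 200543 USD: 148682 ≥ 200543 is false
  months employed ≤ 159 months: 17 ≤ 159 is true
  citizen or permanent resident: no → false
  credit score > 829: 805 > 829 is false
  NOT co-signer present: yes → false
  requested loan amount ≥ 311411 USD: 87184 ≥ 311411 is false
  self-employed: no → false
  bankruptcies on record ≥ 0: 2 ≥ 0 is true
  late payments in last 24 months > 10: 3 > 10 is false
  loan-to-value ratio ≥ 39%: 47.1 ≥ 39 is true
  cash reserves ≤ 18 months: 33 ≤ 18 is false
  credit score ≥ 644: 805 ≥ 644 is true
  debt-to-income ratio > 17.7%: 14.6 > 17.7 is false
  requested loan amount = 534320 USD: 87184 == 534320 is false
  property type = investment: primary == investment is false
Combine:
[1.1.1] false → true (antecedent false ⇒ implication holds) = true
[1.1.2.2] false OR false = false
[1.1.2] false OR false = false
[1.1] true AND false = false
[1] NOT false = true
[2.4.1] false OR true = true
[2.4] NOT true = false
[2] false OR false OR true OR false = true
[3.1.1] false AND true = false
[3.1.2.2] exactly-one(false, false) = false
[3.1.2] false OR false = false
[3.1] false OR false = false
[3] NOT false = true
[root] true AND true AND true = true
Overall: true → approved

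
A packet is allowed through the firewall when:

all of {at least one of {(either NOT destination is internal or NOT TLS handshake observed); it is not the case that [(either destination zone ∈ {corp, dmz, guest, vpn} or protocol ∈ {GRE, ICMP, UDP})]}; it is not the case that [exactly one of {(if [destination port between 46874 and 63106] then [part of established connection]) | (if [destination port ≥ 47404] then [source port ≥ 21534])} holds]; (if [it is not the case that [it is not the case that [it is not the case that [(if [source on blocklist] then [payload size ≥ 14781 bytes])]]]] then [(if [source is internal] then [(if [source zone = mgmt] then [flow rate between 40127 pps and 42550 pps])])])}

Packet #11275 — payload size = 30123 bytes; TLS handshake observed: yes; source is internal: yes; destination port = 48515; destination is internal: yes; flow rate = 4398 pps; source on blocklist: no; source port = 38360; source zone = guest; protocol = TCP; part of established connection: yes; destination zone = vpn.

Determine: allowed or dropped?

Atomic conditions:
  NOT destination is internal: yes → false
  NOT TLS handshake observed: yes → false
  destination zone ∈ {corp, dmz, guest, vpn}: vpn is in the set → true
  protocol ∈ {GRE, ICMP, UDP}: TCP is not in the set → false
  destination port between 46874 and 63106: 48515 in [46874, 63106] is true
  part of established connection: yes → true
  destination port ≥ 47404: 48515 ≥ 47404 is true
  source port ≥ 21534: 38360 ≥ 21534 is true
  source on blocklist: no → false
  payload size ≥ 14781 bytes: 30123 ≥ 14781 is true
  source is internal: yes → true
  source zone = mgmt: guest == mgmt is false
  flow rate between 40127 pps and 42550 pps: 4398 in [40127, 42550] is false
Combine:
[1.1] false OR false = false
[1.2.1] true OR false = true
[1.2] NOT true = false
[1] false OR false = false
[2.1.1] true → true = true
[2.1.2] true → true = true
[2.1] exactly-one(true, true) = false
[2] NOT false = true
[3.1.1.1.1] false → true (antecedent false ⇒ implication holds) = true
[3.1.1.1] NOT true = false
[3.1.1] NOT false = true
[3.1] NOT true = false
[3.2.2] false → false (antecedent false ⇒ implication holds) = true
[3.2] true → true = true
[3] false → true (antecedent false ⇒ implication holds) = true
[root] false AND true AND true = false
Overall: false → dropped

Dropped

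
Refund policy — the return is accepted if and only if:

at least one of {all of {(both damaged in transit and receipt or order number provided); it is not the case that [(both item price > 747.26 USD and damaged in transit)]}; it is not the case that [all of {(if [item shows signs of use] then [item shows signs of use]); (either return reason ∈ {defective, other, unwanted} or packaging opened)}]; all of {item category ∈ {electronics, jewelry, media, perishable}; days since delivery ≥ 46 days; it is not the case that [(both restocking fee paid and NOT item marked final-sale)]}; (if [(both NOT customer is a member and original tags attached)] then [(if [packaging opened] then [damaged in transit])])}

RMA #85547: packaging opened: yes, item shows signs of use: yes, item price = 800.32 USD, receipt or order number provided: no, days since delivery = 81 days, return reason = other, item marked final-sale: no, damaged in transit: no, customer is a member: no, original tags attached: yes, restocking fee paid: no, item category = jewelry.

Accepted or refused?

Atomic conditions:
  damaged in transit: no → false
  receipt or order number provided: no → false
  item price > 747.26 USD: 800.32 > 747.26 is true
  item shows signs of use: yes → true
  return reason ∈ {defective, other, unwanted}: other is in the set → true
  packaging opened: yes → true
  item category ∈ {electronics, jewelry, media, perishable}: jewelry is in the set → true
  days since delivery ≥ 46 days: 81 ≥ 46 is true
  restocking fee paid: no → false
  NOT item marked final-sale: no → true
  NOT customer is a member: no → true
  original tags attached: yes → true
Combine:
[1.1] false AND false = false
[1.2.1] true AND false = false
[1.2] NOT false = true
[1] false AND true = false
[2.1.1] true → true = true
[2.1.2] true OR true = true
[2.1] true AND true = true
[2] NOT true = false
[3.3.1] false AND true = false
[3.3] NOT false = true
[3] true AND true AND true = true
[4.1] true AND true = true
[4.2] true → false = false
[4] true → false = false
[root] false OR false OR true OR false = true
Overall: true → accepted

Accepted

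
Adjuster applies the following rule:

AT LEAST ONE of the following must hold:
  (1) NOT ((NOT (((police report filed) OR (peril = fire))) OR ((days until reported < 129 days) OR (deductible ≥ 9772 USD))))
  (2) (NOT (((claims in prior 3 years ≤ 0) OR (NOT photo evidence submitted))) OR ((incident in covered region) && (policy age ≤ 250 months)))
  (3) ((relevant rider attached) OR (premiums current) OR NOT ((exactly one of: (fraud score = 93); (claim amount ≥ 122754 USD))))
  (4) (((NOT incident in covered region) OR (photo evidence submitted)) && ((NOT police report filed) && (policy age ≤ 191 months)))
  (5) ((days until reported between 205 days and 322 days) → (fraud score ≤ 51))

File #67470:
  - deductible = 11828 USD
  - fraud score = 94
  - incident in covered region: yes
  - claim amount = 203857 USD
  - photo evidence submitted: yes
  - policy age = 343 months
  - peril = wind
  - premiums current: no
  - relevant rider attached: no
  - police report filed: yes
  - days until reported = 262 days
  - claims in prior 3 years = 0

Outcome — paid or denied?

Denied

Atomic conditions:
  police report filed: yes → true
  peril = fire: wind == fire is false
  days until reported < 129 days: 262 < 129 is false
  deductible ≥ 9772 USD: 11828 ≥ 9772 is true
  claims in prior 3 years ≤ 0: 0 ≤ 0 is true
  NOT photo evidence submitted: yes → false
  incident in covered region: yes → true
  policy age ≤ 250 months: 343 ≤ 250 is false
  relevant rider attached: no → false
  premiums current: no → false
  fraud score = 93: 94 == 93 is false
  claim amount ≥ 122754 USD: 203857 ≥ 122754 is true
  NOT incident in covered region: yes → false
  photo evidence submitted: yes → true
  NOT police report filed: yes → false
  policy age ≤ 191 months: 343 ≤ 191 is false
  days until reported between 205 days and 322 days: 262 in [205, 322] is true
  fraud score ≤ 51: 94 ≤ 51 is false
Combine:
[1.1.1.1] true OR false = true
[1.1.1] NOT true = false
[1.1.2] false OR true = true
[1.1] false OR true = true
[1] NOT true = false
[2.1.1] true OR false = true
[2.1] NOT true = false
[2.2] true AND false = false
[2] false OR false = false
[3.3.1] exactly-one(false, true) = true
[3.3] NOT true = false
[3] false OR false OR false = false
[4.1] false OR true = true
[4.2] false AND false = false
[4] true AND false = false
[5] true → false = false
[root] false OR false OR false OR false OR false = false
Overall: false → denied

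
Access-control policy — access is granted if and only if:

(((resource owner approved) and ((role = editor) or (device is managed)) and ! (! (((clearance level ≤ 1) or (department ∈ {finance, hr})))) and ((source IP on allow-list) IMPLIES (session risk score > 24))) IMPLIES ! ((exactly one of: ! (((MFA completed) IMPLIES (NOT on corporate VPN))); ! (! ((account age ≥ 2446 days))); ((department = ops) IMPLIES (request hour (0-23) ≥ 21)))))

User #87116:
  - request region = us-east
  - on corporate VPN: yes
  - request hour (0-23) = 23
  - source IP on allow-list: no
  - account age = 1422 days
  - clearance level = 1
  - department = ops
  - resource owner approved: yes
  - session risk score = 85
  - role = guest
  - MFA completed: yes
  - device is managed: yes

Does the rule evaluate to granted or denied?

Granted

Atomic conditions:
  resource owner approved: yes → true
  role = editor: guest == editor is false
  device is managed: yes → true
  clearance level ≤ 1: 1 ≤ 1 is true
  department ∈ {finance, hr}: ops is not in the set → false
  source IP on allow-list: no → false
  session risk score > 24: 85 > 24 is true
  MFA completed: yes → true
  NOT on corporate VPN: yes → false
  account age ≥ 2446 days: 1422 ≥ 2446 is false
  department = ops: ops == ops is true
  request hour (0-23) ≥ 21: 23 ≥ 21 is true
Combine:
[1.2] false OR true = true
[1.3.1.1] true OR false = true
[1.3.1] NOT true = false
[1.3] NOT false = true
[1.4] false → true (antecedent false ⇒ implication holds) = true
[1] true AND true AND true AND true = true
[2.1.1.1] true → false = false
[2.1.1] NOT false = true
[2.1.2.1] NOT false = true
[2.1.2] NOT true = false
[2.1.3] true → true = true
[2.1] exactly-one(true, false, true) = false
[2] NOT false = true
[root] true → true = true
Overall: true → granted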